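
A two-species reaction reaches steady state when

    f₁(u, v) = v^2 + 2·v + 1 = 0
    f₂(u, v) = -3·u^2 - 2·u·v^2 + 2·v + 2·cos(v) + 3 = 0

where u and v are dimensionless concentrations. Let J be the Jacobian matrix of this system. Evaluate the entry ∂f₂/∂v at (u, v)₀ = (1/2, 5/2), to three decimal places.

-4.197

∂f₂/∂v = -4·u·v - 2·sin(v) + 2.
At (1/2, 5/2) this is -4.197.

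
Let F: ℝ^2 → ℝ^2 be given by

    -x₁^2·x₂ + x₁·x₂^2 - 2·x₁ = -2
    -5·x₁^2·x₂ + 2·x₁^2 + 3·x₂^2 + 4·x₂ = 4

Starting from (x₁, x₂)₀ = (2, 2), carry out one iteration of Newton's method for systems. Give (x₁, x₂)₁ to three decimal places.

At (2, 2): F = (-2.000, -16.000).
Jacobian J = [[-2·x₁·x₂ + x₂^2 - 2, -x₁^2 + 2·x₁·x₂], [-10·x₁·x₂ + 4·x₁, -5·x₁^2 + 6·x₂ + 4]].
At the point, J = [[-6.000, 4.000], [-32.000, -4.000]] (det J = 152.000).
Solving J·Δ = −F gives Δ = (-0.474, -0.211).
Then the next iterate is (x₁, x₂)₁ = (1.526, 1.789).

(1.526, 1.789)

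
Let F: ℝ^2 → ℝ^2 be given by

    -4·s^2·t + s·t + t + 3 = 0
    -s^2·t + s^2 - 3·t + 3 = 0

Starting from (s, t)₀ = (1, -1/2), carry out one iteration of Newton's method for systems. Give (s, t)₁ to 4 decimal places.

(0.5000, 0.6250)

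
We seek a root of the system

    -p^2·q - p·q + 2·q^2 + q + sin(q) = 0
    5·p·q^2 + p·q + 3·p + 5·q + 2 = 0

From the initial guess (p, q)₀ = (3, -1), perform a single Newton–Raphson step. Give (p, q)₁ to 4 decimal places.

At (3, -1): F = (12.158529, 18.0000).
Jacobian J = [[-2·p·q - q, -p^2 - p + 4·q + cos(q) + 1], [5·q^2 + q + 3, 10·p·q + p + 5]].
At the point, J = [[7.0000, -14.459698], [7.0000, -22.0000]] (det J = -52.782116).
Solving J·Δ = −F gives Δ = (-0.1367, 0.7747).
Then the next iterate is (p, q)₁ = (2.8633, -0.2253).

(2.8633, -0.2253)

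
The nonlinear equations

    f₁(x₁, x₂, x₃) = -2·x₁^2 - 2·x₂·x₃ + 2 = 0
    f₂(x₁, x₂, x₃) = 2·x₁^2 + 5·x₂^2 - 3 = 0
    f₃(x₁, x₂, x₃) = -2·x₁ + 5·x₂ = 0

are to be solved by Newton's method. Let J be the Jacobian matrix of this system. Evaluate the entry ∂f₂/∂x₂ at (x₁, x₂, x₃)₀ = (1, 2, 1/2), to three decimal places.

20.000

∂f₂/∂x₂ = 10·x₂.
At (1, 2, 1/2) this is 20.000.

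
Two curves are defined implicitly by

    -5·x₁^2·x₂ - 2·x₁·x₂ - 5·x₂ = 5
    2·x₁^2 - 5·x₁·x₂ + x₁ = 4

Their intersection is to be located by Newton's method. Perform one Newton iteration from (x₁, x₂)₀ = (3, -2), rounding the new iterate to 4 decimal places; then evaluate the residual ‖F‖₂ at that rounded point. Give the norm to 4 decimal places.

14.2601

At (3, -2): F = (107.0000, 47.0000).
Jacobian J = [[-10·x₁·x₂ - 2·x₂, -5·x₁^2 - 2·x₁ - 5], [4·x₁ - 5·x₂ + 1, -5·x₁]].
At the point, J = [[64.0000, -56.0000], [23.0000, -15.0000]] (det J = 328.0000).
Solving J·Δ = −F gives Δ = (-3.1311, -1.6677).
Then the next iterate is (x₁, x₂)₁ = (-0.1311, -3.6677).
Re-evaluating at (-0.1311, -3.6677): F = (12.692017, -6.500903), so ‖F‖₂ = 14.2601.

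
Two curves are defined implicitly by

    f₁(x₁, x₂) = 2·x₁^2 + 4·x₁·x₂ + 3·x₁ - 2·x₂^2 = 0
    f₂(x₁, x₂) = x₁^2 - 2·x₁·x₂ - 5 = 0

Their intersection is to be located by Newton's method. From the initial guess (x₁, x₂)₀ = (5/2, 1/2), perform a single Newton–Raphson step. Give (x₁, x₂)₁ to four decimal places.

At (5/2, 1/2): F = (24.5000, -1.2500).
Jacobian J = [[4·x₁ + 4·x₂ + 3, 4·x₁ - 4·x₂], [2·x₁ - 2·x₂, -2·x₁]].
At the point, J = [[15.0000, 8.0000], [4.0000, -5.0000]] (det J = -107.0000).
Solving J·Δ = −F gives Δ = (-1.0514, -1.0911).
Then the next iterate is (x₁, x₂)₁ = (1.4486, -0.5911).

(1.4486, -0.5911)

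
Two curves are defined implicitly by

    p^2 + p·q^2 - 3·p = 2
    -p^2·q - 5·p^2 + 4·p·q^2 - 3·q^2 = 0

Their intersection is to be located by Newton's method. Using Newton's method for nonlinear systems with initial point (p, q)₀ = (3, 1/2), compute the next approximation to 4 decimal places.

(1.5234, 2.5163)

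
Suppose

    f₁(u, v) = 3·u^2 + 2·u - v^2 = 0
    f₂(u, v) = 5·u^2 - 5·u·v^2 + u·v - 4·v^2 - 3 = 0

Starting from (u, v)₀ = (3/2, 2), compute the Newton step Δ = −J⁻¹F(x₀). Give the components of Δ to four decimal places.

(-0.7874, -0.7278)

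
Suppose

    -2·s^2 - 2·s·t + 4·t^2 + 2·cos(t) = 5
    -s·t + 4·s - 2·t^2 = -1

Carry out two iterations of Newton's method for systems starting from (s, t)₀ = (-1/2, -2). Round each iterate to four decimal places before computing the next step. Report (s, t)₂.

(0.1454, -0.9619)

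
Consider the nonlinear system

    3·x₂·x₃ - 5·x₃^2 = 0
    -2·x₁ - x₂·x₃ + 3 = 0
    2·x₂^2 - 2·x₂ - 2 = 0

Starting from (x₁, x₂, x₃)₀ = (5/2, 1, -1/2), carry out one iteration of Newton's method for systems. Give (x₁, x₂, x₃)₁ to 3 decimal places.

(1.734, 2.000, 0.031)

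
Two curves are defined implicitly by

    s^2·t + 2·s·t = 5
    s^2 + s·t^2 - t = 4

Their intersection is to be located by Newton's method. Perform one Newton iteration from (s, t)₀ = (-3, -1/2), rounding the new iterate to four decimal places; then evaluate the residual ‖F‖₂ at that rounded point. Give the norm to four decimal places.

6.1688

At (-3, -1/2): F = (-6.5000, 4.7500).
Jacobian J = [[2·s·t + 2·t, s^2 + 2·s], [2·s + t^2, 2·s·t - 1]].
At the point, J = [[2.0000, 3.0000], [-5.7500, 2.0000]] (det J = 21.2500).
Solving J·Δ = −F gives Δ = (1.2824, 1.3118).
Then the next iterate is (s, t)₁ = (-1.7176, 0.8118).
Re-evaluating at (-1.7176, 0.8118): F = (-5.393764, -2.993582), so ‖F‖₂ = 6.1688.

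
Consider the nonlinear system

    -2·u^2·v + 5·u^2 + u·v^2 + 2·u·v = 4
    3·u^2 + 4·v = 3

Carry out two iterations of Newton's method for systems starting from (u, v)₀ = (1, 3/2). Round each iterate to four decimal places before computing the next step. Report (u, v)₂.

At (1, 3/2): F = (3.2500, 6.0000).
Jacobian J = [[-4·u·v + 10·u + v^2 + 2·v, -2·u^2 + 2·u·v + 2·u], [6·u, 4]].
At the point, J = [[9.2500, 3.0000], [6.0000, 4.0000]] (det J = 19.0000).
Solving J·Δ = −F gives Δ = (0.2632, -1.8947).
Then the next iterate is (u, v)₁ = (1.2632, -0.3947).
Round to (1.2632, -0.3947) and repeat: F = (4.437618, 0.208223), J = [[13.992728, -1.662119], [7.5792, 4.0000]].
Δ = (-0.2639, 0.4480), so (u, v)₂ = (0.9993, 0.0533).

(0.9993, 0.0533)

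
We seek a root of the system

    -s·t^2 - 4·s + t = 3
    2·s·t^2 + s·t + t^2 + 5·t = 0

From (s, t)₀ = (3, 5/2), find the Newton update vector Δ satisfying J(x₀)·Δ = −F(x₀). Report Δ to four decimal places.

At (3, 5/2): F = (-31.2500, 63.7500).
Jacobian J = [[-t^2 - 4, -2·s·t + 1], [2·t^2 + t, 4·s·t + s + 2·t + 5]].
At the point, J = [[-10.2500, -14.0000], [15.0000, 43.0000]] (det J = -230.7500).
Solving J·Δ = −F gives Δ = (-1.9556, -0.8004).

(-1.9556, -0.8004)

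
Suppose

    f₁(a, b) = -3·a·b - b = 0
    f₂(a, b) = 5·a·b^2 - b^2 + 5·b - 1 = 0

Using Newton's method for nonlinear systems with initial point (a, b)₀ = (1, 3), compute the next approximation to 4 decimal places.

(-0.8272, 4.1111)

At (1, 3): F = (-12.0000, 50.0000).
Jacobian J = [[-3·b, -3·a - 1], [5·b^2, 10·a·b - 2·b + 5]].
At the point, J = [[-9.0000, -4.0000], [45.0000, 29.0000]] (det J = -81.0000).
Solving J·Δ = −F gives Δ = (-1.8272, 1.1111).
Then the next iterate is (a, b)₁ = (-0.8272, 4.1111).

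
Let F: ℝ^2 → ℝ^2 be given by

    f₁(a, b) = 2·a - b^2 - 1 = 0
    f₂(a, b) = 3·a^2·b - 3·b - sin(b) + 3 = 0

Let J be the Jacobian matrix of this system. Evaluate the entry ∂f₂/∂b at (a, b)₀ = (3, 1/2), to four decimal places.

∂f₂/∂b = 3·a^2 - cos(b) - 3.
At (3, 1/2) this is 23.1224.

23.1224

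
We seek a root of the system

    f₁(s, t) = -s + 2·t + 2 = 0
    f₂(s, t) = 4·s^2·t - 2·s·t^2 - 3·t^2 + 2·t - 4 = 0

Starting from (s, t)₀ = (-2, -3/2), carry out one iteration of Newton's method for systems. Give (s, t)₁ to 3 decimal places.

(-0.657, -1.329)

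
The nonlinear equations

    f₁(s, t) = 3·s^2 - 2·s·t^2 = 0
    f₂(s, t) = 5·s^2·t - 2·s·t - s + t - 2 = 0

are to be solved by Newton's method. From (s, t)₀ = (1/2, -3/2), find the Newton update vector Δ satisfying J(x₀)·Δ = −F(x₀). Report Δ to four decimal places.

At (1/2, -3/2): F = (-1.5000, -4.3750).
Jacobian J = [[6·s - 2·t^2, -4·s·t], [10·s·t - 2·t - 1, 5·s^2 - 2·s + 1]].
At the point, J = [[-1.5000, 3.0000], [-5.5000, 1.2500]] (det J = 14.6250).
Solving J·Δ = −F gives Δ = (-0.7692, 0.1154).

(-0.7692, 0.1154)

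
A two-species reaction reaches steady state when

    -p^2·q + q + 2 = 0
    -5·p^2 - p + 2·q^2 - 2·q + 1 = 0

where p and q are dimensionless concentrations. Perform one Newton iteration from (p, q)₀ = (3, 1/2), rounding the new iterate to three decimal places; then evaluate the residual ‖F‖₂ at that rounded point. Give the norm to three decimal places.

11.579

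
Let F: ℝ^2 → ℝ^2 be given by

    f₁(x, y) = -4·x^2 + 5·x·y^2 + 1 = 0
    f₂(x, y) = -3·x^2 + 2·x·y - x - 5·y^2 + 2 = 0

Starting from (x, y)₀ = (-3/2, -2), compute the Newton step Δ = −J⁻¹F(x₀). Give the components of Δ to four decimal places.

(0.3031, 0.9434)

At (-3/2, -2): F = (-38.0000, -17.2500).
Jacobian J = [[-8·x + 5·y^2, 10·x·y], [-6·x + 2·y - 1, 2·x - 10·y]].
At the point, J = [[32.0000, 30.0000], [4.0000, 17.0000]] (det J = 424.0000).
Solving J·Δ = −F gives Δ = (0.3031, 0.9434).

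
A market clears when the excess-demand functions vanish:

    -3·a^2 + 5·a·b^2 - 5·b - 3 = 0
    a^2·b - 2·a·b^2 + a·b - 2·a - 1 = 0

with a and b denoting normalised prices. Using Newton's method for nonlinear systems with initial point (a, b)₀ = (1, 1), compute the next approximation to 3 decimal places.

(-2.857, 1.429)

At (1, 1): F = (-6.000, -3.000).
Jacobian J = [[-6·a + 5·b^2, 10·a·b - 5], [2·a·b - 2·b^2 + b - 2, a^2 - 4·a·b + a]].
At the point, J = [[-1.000, 5.000], [-1.000, -2.000]] (det J = 7.000).
Solving J·Δ = −F gives Δ = (-3.857, 0.429).
Then the next iterate is (a, b)₁ = (-2.857, 1.429).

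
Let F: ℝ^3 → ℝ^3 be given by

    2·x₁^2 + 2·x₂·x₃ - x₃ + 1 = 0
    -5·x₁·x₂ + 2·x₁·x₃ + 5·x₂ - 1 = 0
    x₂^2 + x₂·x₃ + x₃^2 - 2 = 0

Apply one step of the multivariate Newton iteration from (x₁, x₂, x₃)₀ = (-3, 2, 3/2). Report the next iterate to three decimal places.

(-1.378, 0.972, 1.181)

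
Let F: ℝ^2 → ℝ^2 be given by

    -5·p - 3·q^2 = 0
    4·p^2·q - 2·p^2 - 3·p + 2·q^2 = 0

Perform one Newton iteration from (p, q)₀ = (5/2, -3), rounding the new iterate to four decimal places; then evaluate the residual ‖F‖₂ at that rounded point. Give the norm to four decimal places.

25.8300

At (5/2, -3): F = (-39.5000, -77.0000).
Jacobian J = [[-5, -6·q], [8·p·q - 4·p - 3, 4·p^2 + 4·q]].
At the point, J = [[-5.0000, 18.0000], [-73.0000, 13.0000]] (det J = 1249.0000).
Solving J·Δ = −F gives Δ = (-0.6986, 2.0004).
Then the next iterate is (p, q)₁ = (1.8014, -0.9996).
Re-evaluating at (1.8014, -0.9996): F = (-12.004600, -22.870859), so ‖F‖₂ = 25.8300.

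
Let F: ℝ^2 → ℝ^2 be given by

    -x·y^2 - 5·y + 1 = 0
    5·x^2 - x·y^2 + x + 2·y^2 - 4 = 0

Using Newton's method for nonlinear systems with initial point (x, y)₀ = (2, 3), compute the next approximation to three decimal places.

(0.500, 1.912)

At (2, 3): F = (-32.000, 18.000).
Jacobian J = [[-y^2, -2·x·y - 5], [10·x - y^2 + 1, -2·x·y + 4·y]].
At the point, J = [[-9.000, -17.000], [12.000, 0.000]] (det J = 204.000).
Solving J·Δ = −F gives Δ = (-1.500, -1.088).
Then the next iterate is (x, y)₁ = (0.500, 1.912).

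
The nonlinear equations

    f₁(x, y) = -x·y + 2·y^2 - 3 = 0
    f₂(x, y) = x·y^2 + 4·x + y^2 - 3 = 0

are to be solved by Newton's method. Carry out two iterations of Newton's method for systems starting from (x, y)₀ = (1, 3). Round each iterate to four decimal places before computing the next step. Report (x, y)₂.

At (1, 3): F = (12.0000, 19.0000).
Jacobian J = [[-y, -x + 4·y], [y^2 + 4, 2·x·y + 2·y]].
At the point, J = [[-3.0000, 11.0000], [13.0000, 12.0000]] (det J = -179.0000).
Solving J·Δ = −F gives Δ = (-0.3631, -1.1899).
Then the next iterate is (x, y)₁ = (0.6369, 1.8101).
Round to (0.6369, 1.8101) and repeat: F = (2.400071, 4.910841), J = [[-1.8101, 6.6035], [7.276462, 5.925905]].
Δ = (-0.3098, -0.4484), so (x, y)₂ = (0.3271, 1.3617).

(0.3271, 1.3617)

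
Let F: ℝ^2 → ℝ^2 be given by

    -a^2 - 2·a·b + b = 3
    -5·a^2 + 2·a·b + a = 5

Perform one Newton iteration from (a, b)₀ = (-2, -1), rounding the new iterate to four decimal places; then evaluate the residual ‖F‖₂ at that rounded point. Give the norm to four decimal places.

At (-2, -1): F = (-12.0000, -23.0000).
Jacobian J = [[-2·a - 2·b, -2·a + 1], [-10·a + 2·b + 1, 2·a]].
At the point, J = [[6.0000, 5.0000], [19.0000, -4.0000]] (det J = -119.0000).
Solving J·Δ = −F gives Δ = (1.3697, 0.7563).
Then the next iterate is (a, b)₁ = (-0.6303, -0.2437).
Re-evaluating at (-0.6303, -0.2437): F = (-3.948186, -7.309482), so ‖F‖₂ = 8.3076.

8.3076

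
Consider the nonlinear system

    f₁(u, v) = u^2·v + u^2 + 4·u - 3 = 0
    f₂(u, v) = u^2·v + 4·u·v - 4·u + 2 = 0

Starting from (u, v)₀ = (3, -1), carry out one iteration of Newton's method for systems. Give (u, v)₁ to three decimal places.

At (3, -1): F = (9.000, -31.000).
Jacobian J = [[2·u·v + 2·u + 4, u^2], [2·u·v + 4·v - 4, u^2 + 4·u]].
At the point, J = [[4.000, 9.000], [-14.000, 21.000]] (det J = 210.000).
Solving J·Δ = −F gives Δ = (-2.229, -0.010).
Then the next iterate is (u, v)₁ = (0.771, -1.010).

(0.771, -1.010)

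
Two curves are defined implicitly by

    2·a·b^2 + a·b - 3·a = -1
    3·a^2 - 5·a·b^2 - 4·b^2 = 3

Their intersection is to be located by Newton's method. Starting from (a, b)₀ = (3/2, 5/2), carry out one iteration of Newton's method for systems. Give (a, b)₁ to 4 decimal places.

(1.5978, 1.2774)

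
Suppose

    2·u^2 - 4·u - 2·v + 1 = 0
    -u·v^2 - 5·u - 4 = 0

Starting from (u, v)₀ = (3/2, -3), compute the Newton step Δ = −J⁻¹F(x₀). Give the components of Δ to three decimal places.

At (3/2, -3): F = (5.500, -25.000).
Jacobian J = [[4·u - 4, -2], [-v^2 - 5, -2·u·v]].
At the point, J = [[2.000, -2.000], [-14.000, 9.000]] (det J = -10.000).
Solving J·Δ = −F gives Δ = (-0.050, 2.700).

(-0.050, 2.700)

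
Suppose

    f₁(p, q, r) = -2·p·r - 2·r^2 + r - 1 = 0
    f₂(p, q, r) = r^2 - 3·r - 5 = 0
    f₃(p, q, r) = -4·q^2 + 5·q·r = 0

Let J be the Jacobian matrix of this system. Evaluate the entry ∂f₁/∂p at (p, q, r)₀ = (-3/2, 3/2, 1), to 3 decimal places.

∂f₁/∂p = -2·r.
At (-3/2, 3/2, 1) this is -2.000.

-2.000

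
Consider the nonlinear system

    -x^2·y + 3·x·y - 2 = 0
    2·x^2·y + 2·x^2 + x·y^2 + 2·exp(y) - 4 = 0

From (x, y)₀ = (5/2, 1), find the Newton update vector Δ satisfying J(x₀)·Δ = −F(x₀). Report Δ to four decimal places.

(-0.7400, -0.5840)

At (5/2, 1): F = (-0.7500, 28.936564).
Jacobian J = [[-2·x·y + 3·y, -x^2 + 3·x], [4·x·y + 4·x + y^2, 2·x^2 + 2·x·y + 2·exp(y)]].
At the point, J = [[-2.0000, 1.2500], [21.0000, 22.936564]] (det J = -72.123127).
Solving J·Δ = −F gives Δ = (-0.7400, -0.5840).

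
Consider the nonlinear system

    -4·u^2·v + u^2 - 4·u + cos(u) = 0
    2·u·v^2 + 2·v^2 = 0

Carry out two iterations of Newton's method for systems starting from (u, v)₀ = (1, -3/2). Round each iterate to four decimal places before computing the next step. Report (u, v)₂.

At (1, -3/2): F = (3.540302, 9.0000).
Jacobian J = [[-8·u·v + 2·u - sin(u) - 4, -4·u^2], [2·v^2, 4·u·v + 4·v]].
At the point, J = [[9.158529, -4.0000], [4.5000, -12.0000]] (det J = -91.902348).
Solving J·Δ = −F gives Δ = (-0.0705, 0.7235).
Then the next iterate is (u, v)₁ = (0.9295, -0.7765).
Round to (0.9295, -0.7765) and repeat: F = (0.427697, 2.326793), J = [[2.831733, -3.455881], [1.205904, -5.993027]].
Δ = (0.4279, 0.4743), so (u, v)₂ = (1.3574, -0.3022).

(1.3574, -0.3022)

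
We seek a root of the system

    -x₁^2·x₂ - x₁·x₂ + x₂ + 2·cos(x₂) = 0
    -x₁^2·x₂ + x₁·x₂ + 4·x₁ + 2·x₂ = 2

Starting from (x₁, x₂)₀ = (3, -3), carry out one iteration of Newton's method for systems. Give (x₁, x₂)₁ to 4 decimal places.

(2.0663, -1.9353)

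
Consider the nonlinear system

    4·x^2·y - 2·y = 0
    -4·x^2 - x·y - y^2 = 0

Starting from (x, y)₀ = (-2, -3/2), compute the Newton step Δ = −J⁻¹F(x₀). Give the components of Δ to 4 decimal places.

At (-2, -3/2): F = (-21.0000, -21.2500).
Jacobian J = [[8·x·y, 4·x^2 - 2], [-8·x - y, -x - 2·y]].
At the point, J = [[24.0000, 14.0000], [17.5000, 5.0000]] (det J = -125.0000).
Solving J·Δ = −F gives Δ = (1.5400, -1.1400).

(1.5400, -1.1400)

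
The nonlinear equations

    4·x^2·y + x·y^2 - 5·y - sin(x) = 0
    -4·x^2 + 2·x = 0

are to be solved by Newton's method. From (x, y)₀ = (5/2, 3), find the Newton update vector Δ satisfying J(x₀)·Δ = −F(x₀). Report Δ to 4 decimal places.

(-1.1111, -0.1241)

At (5/2, 3): F = (81.901528, -20.0000).
Jacobian J = [[8·x·y + y^2 - cos(x), 4·x^2 + 2·x·y - 5], [-8·x + 2, 0]].
At the point, J = [[69.801144, 35.0000], [-18.0000, 0.0000]] (det J = 630.0000).
Solving J·Δ = −F gives Δ = (-1.1111, -0.1241).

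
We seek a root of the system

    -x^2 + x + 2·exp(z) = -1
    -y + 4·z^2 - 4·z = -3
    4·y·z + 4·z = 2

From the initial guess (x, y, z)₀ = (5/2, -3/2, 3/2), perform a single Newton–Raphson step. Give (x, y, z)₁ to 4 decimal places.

At (5/2, -3/2, 3/2): F = (6.213378, 7.5000, -5.0000).
Jacobian J = [[-2·x + 1, 0, 2·exp(z)], [0, -1, 8·z - 4], [0, 4·z, 4·y + 4]].
At the point, J = [[-4.0000, 0.0000, 8.963378], [0.0000, -1.0000, 8.0000], [0.0000, 6.0000, -2.0000]] (det J = 184.0000).
Solving J·Δ = −F gives Δ = (-0.3952, 0.5435, -0.8696).
Then the next iterate is (x, y, z)₁ = (2.1048, -0.9565, 0.6304).

(2.1048, -0.9565, 0.6304)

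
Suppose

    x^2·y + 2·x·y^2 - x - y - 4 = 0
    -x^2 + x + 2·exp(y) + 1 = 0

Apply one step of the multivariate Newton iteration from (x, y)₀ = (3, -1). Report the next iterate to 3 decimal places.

(2.000, -2.000)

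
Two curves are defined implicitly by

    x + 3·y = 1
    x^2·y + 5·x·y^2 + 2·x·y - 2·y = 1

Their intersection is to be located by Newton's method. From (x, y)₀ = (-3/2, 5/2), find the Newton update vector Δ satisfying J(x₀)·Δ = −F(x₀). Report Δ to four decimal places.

At (-3/2, 5/2): F = (5.0000, -54.7500).
Jacobian J = [[1, 3], [2·x·y + 5·y^2 + 2·y, x^2 + 10·x·y + 2·x - 2]].
At the point, J = [[1.0000, 3.0000], [28.7500, -40.2500]] (det J = -126.5000).
Solving J·Δ = −F gives Δ = (-0.2925, -1.5692).

(-0.2925, -1.5692)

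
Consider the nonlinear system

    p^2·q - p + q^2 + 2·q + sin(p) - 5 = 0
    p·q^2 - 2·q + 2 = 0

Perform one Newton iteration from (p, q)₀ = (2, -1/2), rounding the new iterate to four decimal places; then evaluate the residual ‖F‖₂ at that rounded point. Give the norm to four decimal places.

At (2, -1/2): F = (-8.840703, 3.5000).
Jacobian J = [[2·p·q + cos(p) - 1, p^2 + 2·q + 2], [q^2, 2·p·q - 2]].
At the point, J = [[-3.416147, 5.0000], [0.2500, -4.0000]] (det J = 12.414587).
Solving J·Δ = −F gives Δ = (-1.4389, 0.7851).
Then the next iterate is (p, q)₁ = (0.5611, 0.2851).
Re-evaluating at (0.5611, 0.2851): F = (-4.287741, 1.475407), so ‖F‖₂ = 4.5345.

4.5345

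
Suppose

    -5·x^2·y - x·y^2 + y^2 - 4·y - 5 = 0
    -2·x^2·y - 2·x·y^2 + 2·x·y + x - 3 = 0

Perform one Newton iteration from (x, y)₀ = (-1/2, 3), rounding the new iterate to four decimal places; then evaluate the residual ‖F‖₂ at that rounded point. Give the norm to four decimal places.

At (-1/2, 3): F = (-7.2500, 1.0000).
Jacobian J = [[-10·x·y - y^2, -5·x^2 - 2·x·y + 2·y - 4], [-4·x·y - 2·y^2 + 2·y + 1, -2·x^2 - 4·x·y + 2·x]].
At the point, J = [[6.0000, 3.7500], [-5.0000, 4.5000]] (det J = 45.7500).
Solving J·Δ = −F gives Δ = (0.7951, 0.6612).
Then the next iterate is (x, y)₁ = (0.2951, 3.6612).
Re-evaluating at (0.2951, 3.6612): F = (-11.790209, -9.092992), so ‖F‖₂ = 14.8893.

14.8893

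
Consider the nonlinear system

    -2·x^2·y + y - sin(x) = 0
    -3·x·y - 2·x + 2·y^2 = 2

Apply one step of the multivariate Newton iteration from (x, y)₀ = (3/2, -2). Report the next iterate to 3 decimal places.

At (3/2, -2): F = (6.00251, 12.000).
Jacobian J = [[-4·x·y - cos(x), -2·x^2 + 1], [-3·y - 2, -3·x + 4·y]].
At the point, J = [[11.92926, -3.500], [4.000, -12.500]] (det J = -135.11578).
Solving J·Δ = −F gives Δ = (-0.244, 0.882).
Then the next iterate is (x, y)₁ = (1.256, -1.118).

(1.256, -1.118)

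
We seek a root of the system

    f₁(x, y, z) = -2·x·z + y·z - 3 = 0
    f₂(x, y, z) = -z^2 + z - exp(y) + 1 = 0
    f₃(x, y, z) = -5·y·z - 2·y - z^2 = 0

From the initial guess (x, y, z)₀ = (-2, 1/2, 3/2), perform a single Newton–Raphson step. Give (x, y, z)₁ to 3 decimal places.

(-1.331, -0.135, 1.324)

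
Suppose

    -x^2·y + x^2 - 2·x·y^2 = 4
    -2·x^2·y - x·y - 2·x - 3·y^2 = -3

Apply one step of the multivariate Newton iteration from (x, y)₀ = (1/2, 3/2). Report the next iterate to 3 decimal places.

At (1/2, 3/2): F = (-6.375, -6.250).
Jacobian J = [[-2·x·y + 2·x - 2·y^2, -x^2 - 4·x·y], [-4·x·y - y - 2, -2·x^2 - x - 6·y]].
At the point, J = [[-5.000, -3.250], [-6.500, -10.000]] (det J = 28.875).
Solving J·Δ = −F gives Δ = (-1.504, 0.353).
Then the next iterate is (x, y)₁ = (-1.004, 1.853).

(-1.004, 1.853)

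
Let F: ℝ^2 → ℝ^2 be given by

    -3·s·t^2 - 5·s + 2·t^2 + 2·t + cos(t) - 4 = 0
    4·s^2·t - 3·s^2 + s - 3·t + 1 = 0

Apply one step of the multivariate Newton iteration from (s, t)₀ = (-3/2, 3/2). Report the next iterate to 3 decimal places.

(-2.476, -0.093)

At (-3/2, 3/2): F = (21.19574, 1.750).
Jacobian J = [[-3·t^2 - 5, -6·s·t + 4·t - sin(t) + 2], [8·s·t - 6·s + 1, 4·s^2 - 3]].
At the point, J = [[-11.750, 20.50251], [-8.000, 6.000]] (det J = 93.52004).
Solving J·Δ = −F gives Δ = (-0.976, -1.593).
Then the next iterate is (s, t)₁ = (-2.476, -0.093).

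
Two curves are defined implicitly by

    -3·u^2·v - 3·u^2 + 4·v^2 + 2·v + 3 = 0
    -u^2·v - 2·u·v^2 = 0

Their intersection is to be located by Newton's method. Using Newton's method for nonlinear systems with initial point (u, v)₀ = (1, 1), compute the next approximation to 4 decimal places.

(0.9318, 0.4545)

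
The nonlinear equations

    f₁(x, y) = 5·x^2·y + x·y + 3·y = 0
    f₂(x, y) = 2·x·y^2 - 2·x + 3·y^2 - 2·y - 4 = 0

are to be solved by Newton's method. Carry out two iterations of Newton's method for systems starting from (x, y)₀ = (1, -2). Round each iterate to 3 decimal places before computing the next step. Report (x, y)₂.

(-0.171, -1.031)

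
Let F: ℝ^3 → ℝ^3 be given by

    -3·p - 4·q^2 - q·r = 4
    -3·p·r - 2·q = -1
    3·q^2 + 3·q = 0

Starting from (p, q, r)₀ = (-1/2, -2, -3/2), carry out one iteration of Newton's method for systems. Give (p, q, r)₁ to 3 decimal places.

(-1.802, -1.333, 1.463)

At (-1/2, -2, -3/2): F = (-21.500, 2.750, 6.000).
Jacobian J = [[-3, -8·q - r, -q], [-3·r, -2, -3·p], [0, 6·q + 3, 0]].
At the point, J = [[-3.000, 17.500, 2.000], [4.500, -2.000, 1.500], [0.000, -9.000, 0.000]] (det J = -121.500).
Solving J·Δ = −F gives Δ = (-1.302, 0.667, 2.963).
Then the next iterate is (p, q, r)₁ = (-1.802, -1.333, 1.463).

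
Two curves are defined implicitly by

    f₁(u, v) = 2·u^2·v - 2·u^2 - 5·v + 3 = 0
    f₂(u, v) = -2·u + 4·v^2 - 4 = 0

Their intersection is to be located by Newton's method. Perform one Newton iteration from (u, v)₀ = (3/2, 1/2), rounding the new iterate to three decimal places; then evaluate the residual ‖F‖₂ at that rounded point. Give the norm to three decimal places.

6.650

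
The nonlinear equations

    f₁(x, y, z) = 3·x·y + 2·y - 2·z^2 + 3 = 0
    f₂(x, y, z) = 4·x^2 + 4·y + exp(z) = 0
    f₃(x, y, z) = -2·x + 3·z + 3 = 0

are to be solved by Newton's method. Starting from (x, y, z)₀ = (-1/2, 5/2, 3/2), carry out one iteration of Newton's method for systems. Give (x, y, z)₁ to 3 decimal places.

At (-1/2, 5/2, 3/2): F = (-0.250, 15.48169, 8.500).
Jacobian J = [[3·y, 3·x + 2, -4·z], [8·x, 4, exp(z)], [-2, 0, 3]].
At the point, J = [[7.500, 0.500, -6.000], [-4.000, 4.000, 4.48169], [-2.000, 0.000, 3.000]] (det J = 43.51831).
Solving J·Δ = −F gives Δ = (-4.523, -1.840, -5.849).
Then the next iterate is (x, y, z)₁ = (-5.023, 0.660, -4.349).

(-5.023, 0.660, -4.349)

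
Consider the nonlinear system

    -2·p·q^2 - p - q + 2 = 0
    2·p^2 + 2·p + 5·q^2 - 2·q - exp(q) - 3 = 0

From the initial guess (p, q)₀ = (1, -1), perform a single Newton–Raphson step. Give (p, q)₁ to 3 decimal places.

At (1, -1): F = (0.000, 7.63212).
Jacobian J = [[-2·q^2 - 1, -4·p·q - 1], [4·p + 2, 10·q - exp(q) - 2]].
At the point, J = [[-3.000, 3.000], [6.000, -12.36788]] (det J = 19.10364).
Solving J·Δ = −F gives Δ = (1.199, 1.199).
Then the next iterate is (p, q)₁ = (2.199, 0.199).

(2.199, 0.199)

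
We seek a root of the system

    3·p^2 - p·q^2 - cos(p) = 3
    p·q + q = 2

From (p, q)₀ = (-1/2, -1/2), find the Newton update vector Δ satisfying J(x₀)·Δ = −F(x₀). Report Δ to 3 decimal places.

At (-1/2, -1/2): F = (-3.00258, -2.250).
Jacobian J = [[6·p - q^2 + sin(p), -2·p·q], [q, p + 1]].
At the point, J = [[-3.72943, -0.500], [-0.500, 0.500]] (det J = -2.11471).
Solving J·Δ = −F gives Δ = (-1.242, 3.258).

(-1.242, 3.258)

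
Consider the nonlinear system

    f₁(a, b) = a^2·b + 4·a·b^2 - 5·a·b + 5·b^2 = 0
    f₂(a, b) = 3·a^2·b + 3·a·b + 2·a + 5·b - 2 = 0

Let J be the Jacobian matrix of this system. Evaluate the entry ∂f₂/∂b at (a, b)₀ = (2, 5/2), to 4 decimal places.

23.0000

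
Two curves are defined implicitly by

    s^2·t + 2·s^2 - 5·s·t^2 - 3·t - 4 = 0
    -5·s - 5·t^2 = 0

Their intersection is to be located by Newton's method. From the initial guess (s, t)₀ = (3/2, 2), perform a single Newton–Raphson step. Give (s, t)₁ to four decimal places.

At (3/2, 2): F = (-31.0000, -27.5000).
Jacobian J = [[2·s·t + 4·s - 5·t^2, s^2 - 10·s·t - 3], [-5, -10·t]].
At the point, J = [[-8.0000, -30.7500], [-5.0000, -20.0000]] (det J = 6.2500).
Solving J·Δ = −F gives Δ = (36.1000, -10.4000).
Then the next iterate is (s, t)₁ = (37.6000, -8.4000).

(37.6000, -8.4000)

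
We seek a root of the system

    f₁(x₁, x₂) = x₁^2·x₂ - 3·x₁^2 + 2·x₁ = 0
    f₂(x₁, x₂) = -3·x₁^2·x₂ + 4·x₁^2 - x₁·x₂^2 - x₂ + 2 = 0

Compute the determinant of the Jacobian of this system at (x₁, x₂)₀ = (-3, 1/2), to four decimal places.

-287.7500

J = [[2·x₁·x₂ - 6·x₁ + 2, x₁^2], [-6·x₁·x₂ + 8·x₁ - x₂^2, -3·x₁^2 - 2·x₁·x₂ - 1]].
At the point, J = [[17.0000, 9.0000], [-15.2500, -25.0000]].
det J = -287.7500.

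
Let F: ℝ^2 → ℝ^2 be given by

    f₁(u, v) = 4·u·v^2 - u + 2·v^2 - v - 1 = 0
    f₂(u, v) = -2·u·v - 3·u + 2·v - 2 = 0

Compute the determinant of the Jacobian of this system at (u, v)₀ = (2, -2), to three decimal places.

11.000

J = [[4·v^2 - 1, 8·u·v + 4·v - 1], [-2·v - 3, -2·u + 2]].
At the point, J = [[15.000, -41.000], [1.000, -2.000]].
det J = 11.000.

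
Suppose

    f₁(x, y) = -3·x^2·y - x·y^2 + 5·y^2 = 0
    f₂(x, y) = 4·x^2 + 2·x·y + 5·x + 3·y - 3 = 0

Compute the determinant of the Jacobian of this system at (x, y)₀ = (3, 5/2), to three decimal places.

116.750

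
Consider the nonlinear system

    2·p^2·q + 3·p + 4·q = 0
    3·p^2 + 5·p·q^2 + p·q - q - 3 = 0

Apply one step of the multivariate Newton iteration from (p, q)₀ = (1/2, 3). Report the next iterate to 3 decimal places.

(1.845, -3.023)

At (1/2, 3): F = (15.000, 18.750).
Jacobian J = [[4·p·q + 3, 2·p^2 + 4], [6·p + 5·q^2 + q, 10·p·q + p - 1]].
At the point, J = [[9.000, 4.500], [51.000, 14.500]] (det J = -99.000).
Solving J·Δ = −F gives Δ = (1.345, -6.023).
Then the next iterate is (p, q)₁ = (1.845, -3.023).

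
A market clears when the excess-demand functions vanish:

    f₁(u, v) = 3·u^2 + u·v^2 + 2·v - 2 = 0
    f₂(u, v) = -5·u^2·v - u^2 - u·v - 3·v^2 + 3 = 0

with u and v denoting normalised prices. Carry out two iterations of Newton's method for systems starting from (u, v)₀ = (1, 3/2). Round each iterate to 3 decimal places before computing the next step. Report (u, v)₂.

At (1, 3/2): F = (6.250, -13.750).
Jacobian J = [[6·u + v^2, 2·u·v + 2], [-10·u·v - 2·u - v, -5·u^2 - u - 6·v]].
At the point, J = [[8.250, 5.000], [-18.500, -15.000]] (det J = -31.250).
Solving J·Δ = −F gives Δ = (-0.800, 0.070).
Then the next iterate is (u, v)₁ = (0.200, 1.570).
Round to (0.200, 1.570) and repeat: F = (1.75298, -5.06270), J = [[3.66490, 2.628], [-5.110, -9.820]].
Δ = (-0.173, -0.425), so (u, v)₂ = (0.027, 1.145).

(0.027, 1.145)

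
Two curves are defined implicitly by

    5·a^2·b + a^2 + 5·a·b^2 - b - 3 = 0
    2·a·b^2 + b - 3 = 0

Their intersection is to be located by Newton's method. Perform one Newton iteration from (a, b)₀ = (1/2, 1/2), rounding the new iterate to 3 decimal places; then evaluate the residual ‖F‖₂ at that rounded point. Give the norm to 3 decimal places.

0.881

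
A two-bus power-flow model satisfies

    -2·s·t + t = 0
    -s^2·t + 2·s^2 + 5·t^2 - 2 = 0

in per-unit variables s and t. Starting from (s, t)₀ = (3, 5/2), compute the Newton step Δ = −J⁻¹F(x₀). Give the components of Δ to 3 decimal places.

At (3, 5/2): F = (-12.500, 24.750).
Jacobian J = [[-2·t, -2·s + 1], [-2·s·t + 4·s, -s^2 + 10·t]].
At the point, J = [[-5.000, -5.000], [-3.000, 16.000]] (det J = -95.000).
Solving J·Δ = −F gives Δ = (-0.803, -1.697).

(-0.803, -1.697)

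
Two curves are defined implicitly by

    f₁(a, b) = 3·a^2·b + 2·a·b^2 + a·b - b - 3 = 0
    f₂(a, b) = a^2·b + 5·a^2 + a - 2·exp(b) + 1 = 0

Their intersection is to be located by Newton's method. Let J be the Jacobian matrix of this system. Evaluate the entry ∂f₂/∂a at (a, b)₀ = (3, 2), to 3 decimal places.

∂f₂/∂a = 2·a·b + 10·a + 1.
At (3, 2) this is 43.000.

43.000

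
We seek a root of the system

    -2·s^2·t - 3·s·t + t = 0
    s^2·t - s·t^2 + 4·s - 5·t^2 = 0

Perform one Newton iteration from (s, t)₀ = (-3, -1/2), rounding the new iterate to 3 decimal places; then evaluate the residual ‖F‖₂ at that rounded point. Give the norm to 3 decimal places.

At (-3, -1/2): F = (4.000, -17.000).
Jacobian J = [[-4·s·t - 3·t, -2·s^2 - 3·s + 1], [2·s·t - t^2 + 4, s^2 - 2·s·t - 10·t]].
At the point, J = [[-4.500, -8.000], [6.750, 11.000]] (det J = 4.500).
Solving J·Δ = −F gives Δ = (20.444, -11.000).
Then the next iterate is (s, t)₁ = (17.444, -11.500).
Re-evaluating at (17.444, -11.500): F = (7589.06013, -6397.81406), so ‖F‖₂ = 9926.019.

9926.019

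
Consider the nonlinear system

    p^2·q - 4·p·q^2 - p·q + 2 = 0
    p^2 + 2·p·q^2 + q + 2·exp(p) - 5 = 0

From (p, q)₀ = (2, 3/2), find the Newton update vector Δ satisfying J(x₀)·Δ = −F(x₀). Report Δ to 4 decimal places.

At (2, 3/2): F = (-13.0000, 24.278112).
Jacobian J = [[2·p·q - 4·q^2 - q, p^2 - 8·p·q - p], [2·p + 2·q^2 + 2·exp(p), 4·p·q + 1]].
At the point, J = [[-4.5000, -22.0000], [23.278112, 13.0000]] (det J = 453.618468).
Solving J·Δ = −F gives Δ = (-0.8049, -0.4263).

(-0.8049, -0.4263)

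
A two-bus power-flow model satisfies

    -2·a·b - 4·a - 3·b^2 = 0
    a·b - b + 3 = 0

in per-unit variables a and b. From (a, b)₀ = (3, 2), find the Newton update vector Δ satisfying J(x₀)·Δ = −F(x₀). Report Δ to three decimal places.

(-2.700, -0.800)

At (3, 2): F = (-36.000, 7.000).
Jacobian J = [[-2·b - 4, -2·a - 6·b], [b, a - 1]].
At the point, J = [[-8.000, -18.000], [2.000, 2.000]] (det J = 20.000).
Solving J·Δ = −F gives Δ = (-2.700, -0.800).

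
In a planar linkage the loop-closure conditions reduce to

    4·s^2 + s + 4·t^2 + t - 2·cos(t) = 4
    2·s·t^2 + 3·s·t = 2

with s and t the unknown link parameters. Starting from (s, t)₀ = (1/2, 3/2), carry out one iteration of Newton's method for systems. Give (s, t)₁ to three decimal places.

At (1/2, 3/2): F = (7.85853, 2.500).
Jacobian J = [[8·s + 1, 8·t + 2·sin(t) + 1], [2·t^2 + 3·t, 4·s·t + 3·s]].
At the point, J = [[5.000, 14.99499], [9.000, 4.500]] (det J = -112.45491).
Solving J·Δ = −F gives Δ = (-0.019, -0.518).
Then the next iterate is (s, t)₁ = (0.481, 0.982).

(0.481, 0.982)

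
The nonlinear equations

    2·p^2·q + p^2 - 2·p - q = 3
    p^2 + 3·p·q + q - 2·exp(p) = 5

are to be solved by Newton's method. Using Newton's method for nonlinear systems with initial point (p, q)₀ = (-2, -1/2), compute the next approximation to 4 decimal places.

(-1.6804, -0.6230)

At (-2, -1/2): F = (1.5000, 1.229329).
Jacobian J = [[4·p·q + 2·p - 2, 2·p^2 - 1], [2·p + 3·q - 2·exp(p), 3·p + 1]].
At the point, J = [[-2.0000, 7.0000], [-5.770671, -5.0000]] (det J = 50.394694).
Solving J·Δ = −F gives Δ = (0.3196, -0.1230).
Then the next iterate is (p, q)₁ = (-1.6804, -0.6230).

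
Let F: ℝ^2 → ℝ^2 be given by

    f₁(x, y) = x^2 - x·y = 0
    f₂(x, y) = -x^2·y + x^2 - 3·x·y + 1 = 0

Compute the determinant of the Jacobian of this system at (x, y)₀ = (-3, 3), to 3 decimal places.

J = [[2·x - y, -x], [-2·x·y + 2·x - 3·y, -x^2 - 3·x]].
At the point, J = [[-9.000, 3.000], [3.000, 0.000]].
det J = -9.000.

-9.000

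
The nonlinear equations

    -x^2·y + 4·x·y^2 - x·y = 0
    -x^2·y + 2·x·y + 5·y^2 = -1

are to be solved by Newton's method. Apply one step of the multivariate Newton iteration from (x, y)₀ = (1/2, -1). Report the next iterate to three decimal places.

(0.492, -0.432)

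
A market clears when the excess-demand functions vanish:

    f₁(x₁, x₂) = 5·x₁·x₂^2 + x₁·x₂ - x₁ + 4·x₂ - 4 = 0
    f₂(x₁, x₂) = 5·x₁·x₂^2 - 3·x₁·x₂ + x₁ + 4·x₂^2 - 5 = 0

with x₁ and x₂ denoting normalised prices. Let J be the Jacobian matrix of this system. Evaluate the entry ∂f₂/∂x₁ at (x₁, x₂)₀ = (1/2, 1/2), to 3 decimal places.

∂f₂/∂x₁ = 5·x₂^2 - 3·x₂ + 1.
At (1/2, 1/2) this is 0.750.

0.750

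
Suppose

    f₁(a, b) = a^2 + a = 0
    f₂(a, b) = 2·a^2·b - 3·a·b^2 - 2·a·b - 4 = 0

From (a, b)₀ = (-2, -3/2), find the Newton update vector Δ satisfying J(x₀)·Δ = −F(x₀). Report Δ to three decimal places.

(0.667, -0.500)

At (-2, -3/2): F = (2.000, -8.500).
Jacobian J = [[2·a + 1, 0], [4·a·b - 3·b^2 - 2·b, 2·a^2 - 6·a·b - 2·a]].
At the point, J = [[-3.000, 0.000], [8.250, -6.000]] (det J = 18.000).
Solving J·Δ = −F gives Δ = (0.667, -0.500).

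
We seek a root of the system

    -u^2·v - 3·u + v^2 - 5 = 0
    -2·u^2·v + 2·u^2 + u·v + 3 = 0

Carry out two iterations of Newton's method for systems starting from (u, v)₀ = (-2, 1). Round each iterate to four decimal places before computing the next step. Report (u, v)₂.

At (-2, 1): F = (-2.0000, 1.0000).
Jacobian J = [[-2·u·v - 3, -u^2 + 2·v], [-4·u·v + 4·u + v, -2·u^2 + u]].
At the point, J = [[1.0000, -2.0000], [1.0000, -10.0000]] (det J = -8.0000).
Solving J·Δ = −F gives Δ = (2.7500, 0.3750).
Then the next iterate is (u, v)₁ = (0.7500, 1.3750).
Round to (0.7500, 1.3750) and repeat: F = (-6.132812, 3.609375), J = [[-5.0625, 2.1875], [0.2500, -0.3750]].
Δ = (4.1402, 12.3851), so (u, v)₂ = (4.8902, 13.7601).

(4.8902, 13.7601)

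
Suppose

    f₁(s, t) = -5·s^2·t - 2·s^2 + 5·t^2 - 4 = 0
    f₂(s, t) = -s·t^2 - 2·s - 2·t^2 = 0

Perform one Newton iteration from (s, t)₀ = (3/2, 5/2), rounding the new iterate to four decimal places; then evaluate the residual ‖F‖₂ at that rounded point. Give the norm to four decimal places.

8.2033

At (3/2, 5/2): F = (-5.3750, -24.8750).
Jacobian J = [[-10·s·t - 4·s, -5·s^2 + 10·t], [-t^2 - 2, -2·s·t - 4·t]].
At the point, J = [[-43.5000, 13.7500], [-8.2500, -17.5000]] (det J = 874.6875).
Solving J·Δ = −F gives Δ = (-0.4986, -1.1864).
Then the next iterate is (s, t)₁ = (1.0014, 1.3136).
Re-evaluating at (1.0014, 1.3136): F = (-3.964282, -7.181851), so ‖F‖₂ = 8.2033.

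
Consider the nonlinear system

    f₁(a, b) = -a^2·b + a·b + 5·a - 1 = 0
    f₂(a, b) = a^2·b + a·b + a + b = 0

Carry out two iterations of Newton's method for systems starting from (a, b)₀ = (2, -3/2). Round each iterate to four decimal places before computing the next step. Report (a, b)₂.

(0.2963, -0.8358)

At (2, -3/2): F = (12.0000, -8.5000).
Jacobian J = [[-2·a·b + b + 5, -a^2 + a], [2·a·b + b + 1, a^2 + a + 1]].
At the point, J = [[9.5000, -2.0000], [-6.5000, 7.0000]] (det J = 53.5000).
Solving J·Δ = −F gives Δ = (-1.2523, 0.0514).
Then the next iterate is (a, b)₁ = (0.7477, -1.4486).
Round to (0.7477, -1.4486) and repeat: F = (2.465229, -2.593866), J = [[5.717636, 0.188645], [-2.614836, 2.306755]].
Δ = (-0.4514, 0.6128), so (a, b)₂ = (0.2963, -0.8358).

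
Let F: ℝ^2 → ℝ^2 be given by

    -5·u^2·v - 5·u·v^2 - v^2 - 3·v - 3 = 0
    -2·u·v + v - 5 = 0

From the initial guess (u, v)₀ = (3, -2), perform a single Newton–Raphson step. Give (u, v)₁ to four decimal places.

(2.1477, -1.6818)

At (3, -2): F = (29.0000, 5.0000).
Jacobian J = [[-10·u·v - 5·v^2, -5·u^2 - 10·u·v - 2·v - 3], [-2·v, -2·u + 1]].
At the point, J = [[40.0000, 16.0000], [4.0000, -5.0000]] (det J = -264.0000).
Solving J·Δ = −F gives Δ = (-0.8523, 0.3182).
Then the next iterate is (u, v)₁ = (2.1477, -1.6818).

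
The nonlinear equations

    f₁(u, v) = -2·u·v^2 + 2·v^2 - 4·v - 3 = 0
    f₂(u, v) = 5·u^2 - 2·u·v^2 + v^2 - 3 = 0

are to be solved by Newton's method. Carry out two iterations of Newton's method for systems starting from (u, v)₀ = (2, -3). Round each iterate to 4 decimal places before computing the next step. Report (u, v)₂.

(1.6398, -2.1753)

At (2, -3): F = (-9.0000, -10.0000).
Jacobian J = [[-2·v^2, -4·u·v + 4·v - 4], [10·u - 2·v^2, -4·u·v + 2·v]].
At the point, J = [[-18.0000, 8.0000], [2.0000, 18.0000]] (det J = -340.0000).
Solving J·Δ = −F gives Δ = (-0.2412, 0.5824).
Then the next iterate is (u, v)₁ = (1.7588, -2.4176).
Round to (1.7588, -2.4176) and repeat: F = (-2.199653, -2.247955), J = [[-11.689580, 3.337900], [5.898420, 12.173100]].
Δ = (-0.1190, 0.2423), so (u, v)₂ = (1.6398, -2.1753).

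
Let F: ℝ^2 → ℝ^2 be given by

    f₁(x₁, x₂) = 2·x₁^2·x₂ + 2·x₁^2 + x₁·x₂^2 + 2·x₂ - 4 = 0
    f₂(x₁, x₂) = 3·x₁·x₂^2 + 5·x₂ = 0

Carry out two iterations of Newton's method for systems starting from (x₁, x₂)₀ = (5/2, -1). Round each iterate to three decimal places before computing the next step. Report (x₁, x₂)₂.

At (5/2, -1): F = (-3.500, 2.500).
Jacobian J = [[4·x₁·x₂ + 4·x₁ + x₂^2, 2·x₁^2 + 2·x₁·x₂ + 2], [3·x₂^2, 6·x₁·x₂ + 5]].
At the point, J = [[1.000, 9.500], [3.000, -10.000]] (det J = -38.500).
Solving J·Δ = −F gives Δ = (0.292, 0.338).
Then the next iterate is (x₁, x₂)₁ = (2.792, -0.662).
Round to (2.792, -0.662) and repeat: F = (1.16918, 0.36073), J = [[4.21303, 13.89392], [1.31473, -6.08982]].
Δ = (-0.276, 0.000), so (x₁, x₂)₂ = (2.516, -0.662).

(2.516, -0.662)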